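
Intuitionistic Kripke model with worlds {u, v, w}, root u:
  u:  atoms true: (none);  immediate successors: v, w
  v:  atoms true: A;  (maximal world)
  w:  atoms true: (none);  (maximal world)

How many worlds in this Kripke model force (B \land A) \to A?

u: forces it.
v: forces it.
w: forces it.
Worlds forcing the formula: {u, v, w}.

3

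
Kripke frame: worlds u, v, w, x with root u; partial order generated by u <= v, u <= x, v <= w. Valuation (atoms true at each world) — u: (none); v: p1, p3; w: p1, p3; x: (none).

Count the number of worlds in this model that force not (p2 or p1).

1

u: does not force it — u does not force not (p2 or p1) since v is accessible from u and v forces p2 or p1.
v: does not force it — v does not force not (p2 or p1) since v is accessible from v and v forces p2 or p1.
w: does not force it — w does not force not (p2 or p1) since w is accessible from w and w forces p2 or p1.
x: forces it.
Worlds forcing the formula: {x}.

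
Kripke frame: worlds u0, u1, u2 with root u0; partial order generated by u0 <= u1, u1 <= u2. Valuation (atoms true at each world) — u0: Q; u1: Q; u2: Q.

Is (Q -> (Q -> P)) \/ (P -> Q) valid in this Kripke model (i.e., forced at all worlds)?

u0 ||- (Q -> (Q -> P)) \/ (P -> Q) via the disjunct P -> Q.
Since the root u0 forces (Q -> (Q -> P)) \/ (P -> Q) and forcing is persistent (monotone upward), every world forces it.

Yes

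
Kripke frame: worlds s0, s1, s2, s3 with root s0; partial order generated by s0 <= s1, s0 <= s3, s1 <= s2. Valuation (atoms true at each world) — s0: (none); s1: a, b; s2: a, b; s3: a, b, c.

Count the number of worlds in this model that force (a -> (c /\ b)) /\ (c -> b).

s0: does not force it — s0 ||-/- (a -> (c /\ b)) /\ (c -> b) since s0 fails a -> (c /\ b).
s1: does not force it — s1 ||-/- (a -> (c /\ b)) /\ (c -> b) since s1 fails a -> (c /\ b).
s2: does not force it — s2 ||-/- (a -> (c /\ b)) /\ (c -> b) since s2 fails a -> (c /\ b).
s3: forces it.
Worlds forcing the formula: {s3}.

1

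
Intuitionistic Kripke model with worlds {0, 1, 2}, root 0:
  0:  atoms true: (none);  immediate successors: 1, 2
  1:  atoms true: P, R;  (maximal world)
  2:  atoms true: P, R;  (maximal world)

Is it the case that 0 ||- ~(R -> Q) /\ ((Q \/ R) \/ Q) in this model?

0 ||-/- ~(R -> Q) /\ ((Q \/ R) \/ Q) since 0 fails (Q \/ R) \/ Q.

No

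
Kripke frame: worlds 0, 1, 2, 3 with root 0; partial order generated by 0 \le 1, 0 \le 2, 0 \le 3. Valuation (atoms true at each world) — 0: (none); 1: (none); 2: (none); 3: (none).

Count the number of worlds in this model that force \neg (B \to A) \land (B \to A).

0: does not force it — 0 \nVdash \neg (B \to A) \land (B \to A) since 0 fails \neg (B \to A).
1: does not force it — 1 \nVdash \neg (B \to A) \land (B \to A) since 1 fails \neg (B \to A).
2: does not force it — 2 \nVdash \neg (B \to A) \land (B \to A) since 2 fails \neg (B \to A).
3: does not force it.
Worlds forcing the formula: { }.

0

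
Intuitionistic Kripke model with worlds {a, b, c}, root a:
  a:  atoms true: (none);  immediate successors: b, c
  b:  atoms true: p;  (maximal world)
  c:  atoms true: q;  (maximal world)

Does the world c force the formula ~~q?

Yes

c ||- ~~q: no world accessible from c forces ~q.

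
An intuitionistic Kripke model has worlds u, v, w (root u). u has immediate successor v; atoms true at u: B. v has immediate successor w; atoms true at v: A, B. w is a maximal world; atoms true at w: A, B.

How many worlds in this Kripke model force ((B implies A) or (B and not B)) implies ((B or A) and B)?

u: forces it.
v: forces it.
w: forces it.
Worlds forcing the formula: {u, v, w}.

3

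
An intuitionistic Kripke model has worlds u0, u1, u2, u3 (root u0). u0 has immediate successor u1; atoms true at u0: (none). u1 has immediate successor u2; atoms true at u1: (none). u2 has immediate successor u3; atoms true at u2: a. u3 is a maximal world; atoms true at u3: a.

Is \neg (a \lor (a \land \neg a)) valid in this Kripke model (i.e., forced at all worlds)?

Not every world: u0 \nVdash \neg (a \lor (a \land \neg a)).
u0 \nVdash \neg (a \lor (a \land \neg a)) since u2 is accessible from u0 and u2 \Vdash a \lor (a \land \neg a).
u2 \Vdash a \lor (a \land \neg a) via the disjunct a.

No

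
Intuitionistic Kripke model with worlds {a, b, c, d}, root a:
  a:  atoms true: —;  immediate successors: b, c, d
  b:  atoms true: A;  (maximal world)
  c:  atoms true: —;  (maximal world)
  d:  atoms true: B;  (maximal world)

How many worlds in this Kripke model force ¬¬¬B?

a: does not force it — a ⊮ ¬¬¬B since d is accessible from a and d ⊩ ¬¬B.
b: forces it.
c: forces it.
d: does not force it — d ⊮ ¬¬¬B since d is accessible from d and d ⊩ ¬¬B.
Worlds forcing the formula: {b, c}.

2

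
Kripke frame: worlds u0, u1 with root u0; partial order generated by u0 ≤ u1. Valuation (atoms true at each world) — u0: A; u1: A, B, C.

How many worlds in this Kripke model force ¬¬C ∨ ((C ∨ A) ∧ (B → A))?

u0: forces it.
u1: forces it.
Worlds forcing the formula: {u0, u1}.

2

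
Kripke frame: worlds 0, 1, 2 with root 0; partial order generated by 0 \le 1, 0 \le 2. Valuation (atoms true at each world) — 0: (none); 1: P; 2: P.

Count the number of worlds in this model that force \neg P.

0: does not force it — 0 \nVdash \neg P since 1 is accessible from 0 and 1 \Vdash P.
1: does not force it — 1 \nVdash \neg P since 1 is accessible from 1 and 1 \Vdash P.
2: does not force it.
Worlds forcing the formula: { }.

0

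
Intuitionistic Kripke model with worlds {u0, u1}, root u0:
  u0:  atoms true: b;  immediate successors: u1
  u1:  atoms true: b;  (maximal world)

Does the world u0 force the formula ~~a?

No

u0 ||-/- ~~a since u0 is accessible from u0 and u0 ||- ~a.
u0 ||- ~a: no world accessible from u0 forces a.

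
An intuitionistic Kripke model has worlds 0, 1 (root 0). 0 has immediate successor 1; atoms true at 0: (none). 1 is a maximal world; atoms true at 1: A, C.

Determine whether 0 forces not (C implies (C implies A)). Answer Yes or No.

0 does not force not (C implies (C implies A)) since 0 is accessible from 0 and 0 forces C implies (C implies A).
0 forces C implies (C implies A): every world accessible from 0 that forces C (namely 1) also forces C implies A.

No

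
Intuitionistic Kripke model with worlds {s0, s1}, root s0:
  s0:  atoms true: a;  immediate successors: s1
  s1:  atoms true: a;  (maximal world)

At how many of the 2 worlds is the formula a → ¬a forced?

0

s0: does not force it — s0 ⊮ a → ¬a: already at s0 itself, s0 ⊩ a but s0 ⊮ ¬a.
s1: does not force it — s1 ⊮ a → ¬a: already at s1 itself, s1 ⊩ a but s1 ⊮ ¬a.
Worlds forcing the formula: { }.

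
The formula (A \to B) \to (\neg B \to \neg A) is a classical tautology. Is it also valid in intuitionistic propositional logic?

This is the forward direction of contraposition, which is intuitionistically derivable.
Assume A \to B and \neg B. If A held then B would follow, contradicting \neg B; so \neg A.

Yes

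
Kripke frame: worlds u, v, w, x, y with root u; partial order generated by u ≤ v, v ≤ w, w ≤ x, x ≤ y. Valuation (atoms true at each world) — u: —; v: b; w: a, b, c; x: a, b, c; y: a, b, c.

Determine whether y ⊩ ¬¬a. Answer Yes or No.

y ⊩ ¬¬a: no world accessible from y forces ¬a.

Yes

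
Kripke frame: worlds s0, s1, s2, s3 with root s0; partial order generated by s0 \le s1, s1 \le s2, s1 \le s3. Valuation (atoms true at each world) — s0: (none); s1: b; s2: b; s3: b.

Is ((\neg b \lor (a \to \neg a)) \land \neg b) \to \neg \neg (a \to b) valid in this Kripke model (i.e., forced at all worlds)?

s0 \Vdash ((\neg b \lor (a \to \neg a)) \land \neg b) \to \neg \neg (a \to b) vacuously: no world accessible from s0 forces the antecedent (\neg b \lor (a \to \neg a)) \land \neg b.
Since the root s0 forces ((\neg b \lor (a \to \neg a)) \land \neg b) \to \neg \neg (a \to b) and forcing is persistent (monotone upward), every world forces it.

Yes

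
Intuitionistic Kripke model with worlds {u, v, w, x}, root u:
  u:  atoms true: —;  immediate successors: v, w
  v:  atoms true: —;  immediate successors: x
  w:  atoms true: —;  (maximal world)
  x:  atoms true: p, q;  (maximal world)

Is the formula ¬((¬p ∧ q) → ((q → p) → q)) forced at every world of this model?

Not every world: u ⊮ ¬((¬p ∧ q) → ((q → p) → q)).
u ⊮ ¬((¬p ∧ q) → ((q → p) → q)) since u is accessible from u and u ⊩ (¬p ∧ q) → ((q → p) → q).
u ⊩ (¬p ∧ q) → ((q → p) → q) vacuously: no world accessible from u forces the antecedent ¬p ∧ q.

No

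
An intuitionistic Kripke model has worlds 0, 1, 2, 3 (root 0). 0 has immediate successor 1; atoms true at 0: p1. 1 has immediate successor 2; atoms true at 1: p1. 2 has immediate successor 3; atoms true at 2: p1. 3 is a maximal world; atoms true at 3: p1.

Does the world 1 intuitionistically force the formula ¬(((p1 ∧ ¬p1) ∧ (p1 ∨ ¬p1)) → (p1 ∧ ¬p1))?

No

1 ⊮ ¬(((p1 ∧ ¬p1) ∧ (p1 ∨ ¬p1)) → (p1 ∧ ¬p1)) since 1 is accessible from 1 and 1 ⊩ ((p1 ∧ ¬p1) ∧ (p1 ∨ ¬p1)) → (p1 ∧ ¬p1).
1 ⊩ ((p1 ∧ ¬p1) ∧ (p1 ∨ ¬p1)) → (p1 ∧ ¬p1) vacuously: no world accessible from 1 forces the antecedent (p1 ∧ ¬p1) ∧ (p1 ∨ ¬p1).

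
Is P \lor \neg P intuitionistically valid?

No

This is the law of excluded middle, which is not intuitionistically valid.
A Kripke countermodel: worlds 0, 1; order generated by 0 \le 1; atoms true at each world — 0:{}; 1:{P}.
0 \nVdash P \lor \neg P: neither disjunct is forced at 0.
0 lacks atom P, so 0 \nVdash P.
So the root 0 does not force the formula.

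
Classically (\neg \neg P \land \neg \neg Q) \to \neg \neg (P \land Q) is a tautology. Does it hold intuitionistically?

This is the distribution of double negation over conjunction, which is intuitionistically derivable.
Assume \neg \neg P, \neg \neg Q, and \neg (P \land Q). From P we'd get \neg Q (since P \land Q is refuted), contradicting \neg \neg Q; so \neg P, contradicting \neg \neg P.

Yes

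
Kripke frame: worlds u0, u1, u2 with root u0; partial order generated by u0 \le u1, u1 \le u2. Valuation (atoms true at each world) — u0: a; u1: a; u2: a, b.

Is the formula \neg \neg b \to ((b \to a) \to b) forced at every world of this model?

Not every world: u0 \nVdash \neg \neg b \to ((b \to a) \to b).
u0 \nVdash \neg \neg b \to ((b \to a) \to b): already at u0 itself, u0 \Vdash \neg \neg b but u0 \nVdash (b \to a) \to b.
u0 \nVdash (b \to a) \to b: already at u0 itself, u0 \Vdash b \to a but u0 \nVdash b.

No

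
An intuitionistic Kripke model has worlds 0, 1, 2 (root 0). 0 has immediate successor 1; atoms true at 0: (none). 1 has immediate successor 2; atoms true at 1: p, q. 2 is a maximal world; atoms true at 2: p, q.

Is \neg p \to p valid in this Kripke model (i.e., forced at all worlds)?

Yes

0 \Vdash \neg p \to p vacuously: no world accessible from 0 forces the antecedent \neg p.
Since the root 0 forces \neg p \to p and forcing is persistent (monotone upward), every world forces it.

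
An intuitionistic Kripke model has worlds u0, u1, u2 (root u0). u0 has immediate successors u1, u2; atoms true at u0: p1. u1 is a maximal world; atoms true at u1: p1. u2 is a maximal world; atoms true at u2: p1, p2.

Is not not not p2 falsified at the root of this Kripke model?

u0 does not force not not not p2 since u2 is accessible from u0 and u2 forces not not p2.
u2 forces not not p2: no world accessible from u2 forces not p2.
So the root u0 does not force not not not p2; the model is a countermodel.

Yes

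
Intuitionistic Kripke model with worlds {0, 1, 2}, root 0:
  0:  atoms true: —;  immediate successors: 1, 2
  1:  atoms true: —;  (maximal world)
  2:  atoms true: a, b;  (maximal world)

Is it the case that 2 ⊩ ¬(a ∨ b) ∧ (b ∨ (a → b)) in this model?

2 ⊮ ¬(a ∨ b) ∧ (b ∨ (a → b)) since 2 fails ¬(a ∨ b).

No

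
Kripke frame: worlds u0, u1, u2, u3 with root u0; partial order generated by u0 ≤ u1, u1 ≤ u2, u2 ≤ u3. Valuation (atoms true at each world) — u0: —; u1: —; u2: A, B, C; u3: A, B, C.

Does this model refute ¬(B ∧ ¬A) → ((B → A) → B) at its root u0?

u0 ⊮ ¬(B ∧ ¬A) → ((B → A) → B): already at u0 itself, u0 ⊩ ¬(B ∧ ¬A) but u0 ⊮ (B → A) → B.
u0 ⊮ (B → A) → B: already at u0 itself, u0 ⊩ B → A but u0 ⊮ B.
u0 lacks atom B, so u0 ⊮ B.
So the root u0 does not force ¬(B ∧ ¬A) → ((B → A) → B); the model is a countermodel.

Yes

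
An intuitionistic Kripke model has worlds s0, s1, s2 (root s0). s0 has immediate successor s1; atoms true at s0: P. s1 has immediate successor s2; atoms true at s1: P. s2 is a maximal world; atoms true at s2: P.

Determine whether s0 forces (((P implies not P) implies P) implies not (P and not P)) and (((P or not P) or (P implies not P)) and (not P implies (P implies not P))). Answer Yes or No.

Yes

s0 forces (((P implies not P) implies P) implies not (P and not P)) and (((P or not P) or (P implies not P)) and (not P implies (P implies not P))) since s0 forces both conjuncts.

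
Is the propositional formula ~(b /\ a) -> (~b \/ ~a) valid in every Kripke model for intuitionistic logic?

This is the constructively invalid direction of De Morgan's law for conjunction, which is not intuitionistically valid.
A Kripke countermodel: worlds w0, w1, w2; order generated by w0 <= w1, w0 <= w2; atoms true at each world — w0:{}; w1:{b}; w2:{a}.
w0 ||-/- ~(b /\ a) -> (~b \/ ~a): already at w0 itself, w0 ||- ~(b /\ a) but w0 ||-/- ~b \/ ~a.
w0 ||-/- ~b \/ ~a: neither disjunct is forced at w0.
w0 ||-/- ~b since w1 is accessible from w0 and w1 ||- b.
So the root w0 does not force the formula.

No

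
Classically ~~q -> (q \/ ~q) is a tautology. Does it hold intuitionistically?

No

This is a variant of double-negation elimination (deriving excluded middle from double negation), which is not intuitionistically valid.
A Kripke countermodel: worlds u0, u1; order generated by u0 <= u1; atoms true at each world — u0:{}; u1:{q}.
u0 ||-/- ~~q -> (q \/ ~q): already at u0 itself, u0 ||- ~~q but u0 ||-/- q \/ ~q.
u0 ||-/- q \/ ~q: neither disjunct is forced at u0.
u0 lacks atom q, so u0 ||-/- q.
So the root u0 does not force the formula.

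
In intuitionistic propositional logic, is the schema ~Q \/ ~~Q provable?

This is the weak law of excluded middle, which is not intuitionistically valid.
A Kripke countermodel: worlds u0, u1, u2; order generated by u0 <= u1, u0 <= u2; atoms true at each world — u0:{}; u1:{Q}; u2:{}.
u0 ||-/- ~Q \/ ~~Q: neither disjunct is forced at u0.
u0 ||-/- ~Q since u1 is accessible from u0 and u1 ||- Q.
So the root u0 does not force the formula.

No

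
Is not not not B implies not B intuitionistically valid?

This is triple-negation reduction, which is intuitionistically derivable.
Assume not not not B and suppose B. Then not not B (double-negation introduction), contradicting not not not B. So not B.

Yes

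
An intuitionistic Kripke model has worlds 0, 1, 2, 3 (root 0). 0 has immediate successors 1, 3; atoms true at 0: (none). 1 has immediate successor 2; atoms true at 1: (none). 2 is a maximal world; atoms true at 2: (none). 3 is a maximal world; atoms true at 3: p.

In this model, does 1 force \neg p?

1 \Vdash \neg p: no world accessible from 1 forces p.

Yes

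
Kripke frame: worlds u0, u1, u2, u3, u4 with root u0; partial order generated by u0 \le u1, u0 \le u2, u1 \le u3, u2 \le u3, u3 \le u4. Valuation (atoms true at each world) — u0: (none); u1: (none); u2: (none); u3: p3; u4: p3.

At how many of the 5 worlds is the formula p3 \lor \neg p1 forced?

u0: forces it.
u1: forces it.
u2: forces it.
u3: forces it.
u4: forces it.
Worlds forcing the formula: {u0, u1, u2, u3, u4}.

5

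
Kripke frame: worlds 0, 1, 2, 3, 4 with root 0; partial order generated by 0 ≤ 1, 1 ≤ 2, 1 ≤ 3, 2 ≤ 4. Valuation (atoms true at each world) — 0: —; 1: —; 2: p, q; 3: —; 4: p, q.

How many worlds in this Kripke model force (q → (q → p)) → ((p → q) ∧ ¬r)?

5

0: forces it.
1: forces it.
2: forces it.
3: forces it.
4: forces it.
Worlds forcing the formula: {0, 1, 2, 3, 4}.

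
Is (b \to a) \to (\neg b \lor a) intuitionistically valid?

This is the material-implication-as-disjunction principle, which is not intuitionistically valid.
A Kripke countermodel: worlds u0, u1; order generated by u0 \le u1; atoms true at each world — u0:{}; u1:{a,b}.
u0 \nVdash (b \to a) \to (\neg b \lor a): already at u0 itself, u0 \Vdash b \to a but u0 \nVdash \neg b \lor a.
u0 \nVdash \neg b \lor a: neither disjunct is forced at u0.
u0 \nVdash \neg b since u1 is accessible from u0 and u1 \Vdash b.
So the root u0 does not force the formula.

No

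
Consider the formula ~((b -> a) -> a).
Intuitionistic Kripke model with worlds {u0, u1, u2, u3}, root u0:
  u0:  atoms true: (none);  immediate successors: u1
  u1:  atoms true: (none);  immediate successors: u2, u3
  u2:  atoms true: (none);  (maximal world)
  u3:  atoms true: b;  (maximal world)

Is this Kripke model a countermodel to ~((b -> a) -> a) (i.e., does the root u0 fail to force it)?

Yes

u0 ||-/- ~((b -> a) -> a) since u3 is accessible from u0 and u3 ||- (b -> a) -> a.
u3 ||- (b -> a) -> a vacuously: no world accessible from u3 forces the antecedent b -> a.
So the root u0 does not force ~((b -> a) -> a); the model is a countermodel.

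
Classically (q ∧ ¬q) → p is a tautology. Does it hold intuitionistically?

Yes

This is an instance of ex falso quodlibet, which is intuitionistically derivable.
No world can force both q and ¬q, so the antecedent q ∧ ¬q is never forced and the implication holds vacuously at every world.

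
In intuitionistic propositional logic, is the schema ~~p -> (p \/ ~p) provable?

No

This is a variant of double-negation elimination (deriving excluded middle from double negation), which is not intuitionistically valid.
A Kripke countermodel: worlds 0, 1; order generated by 0 <= 1; atoms true at each world — 0:{}; 1:{p}.
0 ||-/- ~~p -> (p \/ ~p): already at 0 itself, 0 ||- ~~p but 0 ||-/- p \/ ~p.
0 ||-/- p \/ ~p: neither disjunct is forced at 0.
0 lacks atom p, so 0 ||-/- p.
So the root 0 does not force the formula.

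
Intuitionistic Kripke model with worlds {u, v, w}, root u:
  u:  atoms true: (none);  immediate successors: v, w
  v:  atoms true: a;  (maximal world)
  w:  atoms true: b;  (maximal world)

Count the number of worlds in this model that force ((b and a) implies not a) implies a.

1

u: does not force it — u does not force ((b and a) implies not a) implies a: already at u itself, u forces (b and a) implies not a but u does not force a.
v: forces it.
w: does not force it — w does not force ((b and a) implies not a) implies a: already at w itself, w forces (b and a) implies not a but w does not force a.
Worlds forcing the formula: {v}.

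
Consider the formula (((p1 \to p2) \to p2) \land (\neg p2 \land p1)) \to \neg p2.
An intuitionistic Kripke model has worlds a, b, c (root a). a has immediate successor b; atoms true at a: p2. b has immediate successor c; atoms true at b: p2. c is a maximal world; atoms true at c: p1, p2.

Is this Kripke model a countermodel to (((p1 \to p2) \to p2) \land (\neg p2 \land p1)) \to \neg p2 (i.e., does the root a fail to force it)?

a \Vdash (((p1 \to p2) \to p2) \land (\neg p2 \land p1)) \to \neg p2 vacuously: no world accessible from a forces the antecedent ((p1 \to p2) \to p2) \land (\neg p2 \land p1).
So the root a forces (((p1 \to p2) \to p2) \land (\neg p2 \land p1)) \to \neg p2; the model is not a countermodel.

No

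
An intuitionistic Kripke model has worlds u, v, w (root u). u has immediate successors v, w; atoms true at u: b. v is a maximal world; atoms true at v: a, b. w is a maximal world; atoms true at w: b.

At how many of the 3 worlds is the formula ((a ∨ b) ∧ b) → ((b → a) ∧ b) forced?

1

u: does not force it — u ⊮ ((a ∨ b) ∧ b) → ((b → a) ∧ b): already at u itself, u ⊩ (a ∨ b) ∧ b but u ⊮ (b → a) ∧ b.
v: forces it.
w: does not force it — w ⊮ ((a ∨ b) ∧ b) → ((b → a) ∧ b): already at w itself, w ⊩ (a ∨ b) ∧ b but w ⊮ (b → a) ∧ b.
Worlds forcing the formula: {v}.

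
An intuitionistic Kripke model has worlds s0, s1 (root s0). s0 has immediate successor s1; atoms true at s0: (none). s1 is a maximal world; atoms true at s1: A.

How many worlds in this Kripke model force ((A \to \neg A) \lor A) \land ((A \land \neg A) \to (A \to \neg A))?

1

s0: does not force it — s0 \nVdash ((A \to \neg A) \lor A) \land ((A \land \neg A) \to (A \to \neg A)) since s0 fails (A \to \neg A) \lor A.
s1: forces it.
Worlds forcing the formula: {s1}.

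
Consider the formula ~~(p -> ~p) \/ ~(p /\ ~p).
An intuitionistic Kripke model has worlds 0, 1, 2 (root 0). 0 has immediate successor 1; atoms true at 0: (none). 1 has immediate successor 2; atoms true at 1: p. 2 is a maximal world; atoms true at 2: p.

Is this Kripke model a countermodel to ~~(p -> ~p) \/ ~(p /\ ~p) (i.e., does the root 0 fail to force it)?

No

0 ||- ~~(p -> ~p) \/ ~(p /\ ~p) via the disjunct ~(p /\ ~p).
So the root 0 forces ~~(p -> ~p) \/ ~(p /\ ~p); the model is not a countermodel.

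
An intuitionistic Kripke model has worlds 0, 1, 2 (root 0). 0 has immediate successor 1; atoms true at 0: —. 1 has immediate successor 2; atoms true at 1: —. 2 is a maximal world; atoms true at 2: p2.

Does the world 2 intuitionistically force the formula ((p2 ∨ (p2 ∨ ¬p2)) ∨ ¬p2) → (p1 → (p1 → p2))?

Yes

2 ⊩ ((p2 ∨ (p2 ∨ ¬p2)) ∨ ¬p2) → (p1 → (p1 → p2)): every world accessible from 2 that forces (p2 ∨ (p2 ∨ ¬p2)) ∨ ¬p2 (namely 2) also forces p1 → (p1 → p2).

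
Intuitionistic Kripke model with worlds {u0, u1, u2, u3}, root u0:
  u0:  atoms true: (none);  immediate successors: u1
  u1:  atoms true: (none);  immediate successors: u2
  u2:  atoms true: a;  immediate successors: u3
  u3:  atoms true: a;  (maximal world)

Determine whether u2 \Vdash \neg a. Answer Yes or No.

u2 \nVdash \neg a since u2 is accessible from u2 and u2 \Vdash a.

No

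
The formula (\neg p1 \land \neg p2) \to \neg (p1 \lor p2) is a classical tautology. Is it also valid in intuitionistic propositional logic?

This is a constructively valid De Morgan direction (conjunction of negations to negated disjunction), which is intuitionistically derivable.
If both \neg p1 and \neg p2 hold at a world, no accessible world forces p1 or forces p2, so none forces p1 \lor p2.

Yes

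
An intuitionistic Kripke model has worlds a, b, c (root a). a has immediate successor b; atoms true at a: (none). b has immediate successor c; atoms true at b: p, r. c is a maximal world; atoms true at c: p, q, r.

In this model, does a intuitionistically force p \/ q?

No

a ||-/- p \/ q: neither disjunct is forced at a.
a lacks atom p, so a ||-/- p.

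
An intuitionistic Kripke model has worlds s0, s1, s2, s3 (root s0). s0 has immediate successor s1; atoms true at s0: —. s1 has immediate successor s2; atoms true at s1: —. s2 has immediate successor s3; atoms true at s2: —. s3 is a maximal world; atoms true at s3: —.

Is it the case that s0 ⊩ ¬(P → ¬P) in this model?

s0 ⊮ ¬(P → ¬P) since s0 is accessible from s0 and s0 ⊩ P → ¬P.
s0 ⊩ P → ¬P vacuously: no world accessible from s0 forces the antecedent P.

No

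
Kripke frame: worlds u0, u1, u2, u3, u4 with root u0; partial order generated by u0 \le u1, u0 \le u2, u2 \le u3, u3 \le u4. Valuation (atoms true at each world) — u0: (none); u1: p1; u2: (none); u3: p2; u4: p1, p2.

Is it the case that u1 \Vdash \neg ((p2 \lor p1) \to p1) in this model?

u1 \nVdash \neg ((p2 \lor p1) \to p1) since u1 is accessible from u1 and u1 \Vdash (p2 \lor p1) \to p1.
u1 \Vdash (p2 \lor p1) \to p1: every world accessible from u1 that forces p2 \lor p1 (namely u1) also forces p1.

No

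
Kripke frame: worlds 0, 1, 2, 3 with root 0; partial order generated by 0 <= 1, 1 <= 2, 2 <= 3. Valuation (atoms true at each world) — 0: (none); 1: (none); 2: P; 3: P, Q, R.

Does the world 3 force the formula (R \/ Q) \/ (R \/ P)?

Yes

3 ||- (R \/ Q) \/ (R \/ P) via the disjunct R \/ Q.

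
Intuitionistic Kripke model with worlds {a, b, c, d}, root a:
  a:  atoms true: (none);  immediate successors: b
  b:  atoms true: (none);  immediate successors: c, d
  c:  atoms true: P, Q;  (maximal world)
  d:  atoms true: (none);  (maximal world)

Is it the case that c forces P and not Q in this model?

No

c does not force P and not Q since c fails not Q.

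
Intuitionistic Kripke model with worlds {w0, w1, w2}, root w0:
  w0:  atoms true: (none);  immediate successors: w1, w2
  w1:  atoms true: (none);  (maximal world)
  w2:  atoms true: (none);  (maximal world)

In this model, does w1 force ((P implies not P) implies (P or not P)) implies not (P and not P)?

Yes

w1 forces ((P implies not P) implies (P or not P)) implies not (P and not P): every world accessible from w1 that forces (P implies not P) implies (P or not P) (namely w1) also forces not (P and not P).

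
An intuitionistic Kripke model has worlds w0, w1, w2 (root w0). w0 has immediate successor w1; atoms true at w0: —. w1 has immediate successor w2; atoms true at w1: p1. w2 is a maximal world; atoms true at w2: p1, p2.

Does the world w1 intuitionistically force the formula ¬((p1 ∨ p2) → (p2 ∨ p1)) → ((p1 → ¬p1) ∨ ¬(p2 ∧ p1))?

w1 ⊩ ¬((p1 ∨ p2) → (p2 ∨ p1)) → ((p1 → ¬p1) ∨ ¬(p2 ∧ p1)) vacuously: no world accessible from w1 forces the antecedent ¬((p1 ∨ p2) → (p2 ∨ p1)).

Yes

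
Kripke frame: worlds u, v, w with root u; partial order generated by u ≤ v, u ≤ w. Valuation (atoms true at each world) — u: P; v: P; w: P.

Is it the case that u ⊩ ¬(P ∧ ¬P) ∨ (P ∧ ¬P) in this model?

u ⊩ ¬(P ∧ ¬P) ∨ (P ∧ ¬P) via the disjunct ¬(P ∧ ¬P).

Yes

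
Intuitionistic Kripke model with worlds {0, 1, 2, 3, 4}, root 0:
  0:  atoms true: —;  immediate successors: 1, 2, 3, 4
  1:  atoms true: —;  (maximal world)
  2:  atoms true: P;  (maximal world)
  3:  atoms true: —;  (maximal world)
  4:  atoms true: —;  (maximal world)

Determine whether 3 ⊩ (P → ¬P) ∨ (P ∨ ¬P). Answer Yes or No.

Yes

3 ⊩ (P → ¬P) ∨ (P ∨ ¬P) via the disjunct P → ¬P.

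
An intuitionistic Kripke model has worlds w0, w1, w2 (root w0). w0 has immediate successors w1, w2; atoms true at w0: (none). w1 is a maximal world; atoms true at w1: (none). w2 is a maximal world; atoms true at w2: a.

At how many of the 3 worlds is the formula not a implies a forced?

w0: does not force it — w0 does not force not a implies a: at the accessible world w1, w1 forces not a but w1 does not force a.
w1: does not force it — w1 does not force not a implies a: already at w1 itself, w1 forces not a but w1 does not force a.
w2: forces it.
Worlds forcing the formula: {w2}.

1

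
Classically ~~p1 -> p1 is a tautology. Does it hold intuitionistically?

This is double-negation elimination, which is not intuitionistically valid.
A Kripke countermodel: worlds a, b; order generated by a <= b; atoms true at each world — a:{}; b:{p1}.
a ||-/- ~~p1 -> p1: already at a itself, a ||- ~~p1 but a ||-/- p1.
a lacks atom p1, so a ||-/- p1.
So the root a does not force the formula.

No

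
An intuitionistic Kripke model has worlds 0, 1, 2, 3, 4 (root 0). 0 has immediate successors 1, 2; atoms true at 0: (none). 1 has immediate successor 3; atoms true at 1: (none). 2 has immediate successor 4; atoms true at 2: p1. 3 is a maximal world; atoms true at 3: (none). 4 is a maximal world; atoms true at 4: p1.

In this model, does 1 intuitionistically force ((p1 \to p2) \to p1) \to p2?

Yes

1 \Vdash ((p1 \to p2) \to p1) \to p2 vacuously: no world accessible from 1 forces the antecedent (p1 \to p2) \to p1.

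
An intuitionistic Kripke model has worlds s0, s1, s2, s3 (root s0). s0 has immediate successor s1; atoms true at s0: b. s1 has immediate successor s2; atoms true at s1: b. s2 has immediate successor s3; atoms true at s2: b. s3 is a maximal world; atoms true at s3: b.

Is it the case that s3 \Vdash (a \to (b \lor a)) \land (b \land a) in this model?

s3 \nVdash (a \to (b \lor a)) \land (b \land a) since s3 fails b \land a.

No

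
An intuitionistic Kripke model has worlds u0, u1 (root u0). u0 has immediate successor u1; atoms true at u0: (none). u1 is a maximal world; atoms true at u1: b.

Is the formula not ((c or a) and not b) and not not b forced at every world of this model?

u0 forces not ((c or a) and not b) and not not b since u0 forces both conjuncts.
Since the root u0 forces not ((c or a) and not b) and not not b and forcing is persistent (monotone upward), every world forces it.

Yes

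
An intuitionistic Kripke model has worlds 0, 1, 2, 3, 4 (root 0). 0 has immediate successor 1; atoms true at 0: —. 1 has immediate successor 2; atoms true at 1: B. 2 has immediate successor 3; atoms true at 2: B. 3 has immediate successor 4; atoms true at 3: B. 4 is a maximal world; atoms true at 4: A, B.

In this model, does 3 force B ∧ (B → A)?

No

3 ⊮ B ∧ (B → A) since 3 fails B → A.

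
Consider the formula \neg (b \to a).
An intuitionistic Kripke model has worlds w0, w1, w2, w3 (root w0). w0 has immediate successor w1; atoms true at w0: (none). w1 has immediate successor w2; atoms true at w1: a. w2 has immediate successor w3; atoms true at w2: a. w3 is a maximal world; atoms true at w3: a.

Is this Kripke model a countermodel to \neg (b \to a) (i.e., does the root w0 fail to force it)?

w0 \nVdash \neg (b \to a) since w0 is accessible from w0 and w0 \Vdash b \to a.
w0 \Vdash b \to a vacuously: no world accessible from w0 forces the antecedent b.
So the root w0 does not force \neg (b \to a); the model is a countermodel.

Yes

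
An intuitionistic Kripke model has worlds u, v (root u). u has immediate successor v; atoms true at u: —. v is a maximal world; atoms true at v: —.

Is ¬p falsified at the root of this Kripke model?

No

u ⊩ ¬p: no world accessible from u forces p.
So the root u forces ¬p; the model is not a countermodel.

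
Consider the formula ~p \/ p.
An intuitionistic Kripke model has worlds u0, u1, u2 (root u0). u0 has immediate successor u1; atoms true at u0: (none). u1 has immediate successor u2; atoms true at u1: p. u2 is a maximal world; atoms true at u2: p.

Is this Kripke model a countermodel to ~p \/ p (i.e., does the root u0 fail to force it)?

u0 ||-/- ~p \/ p: neither disjunct is forced at u0.
u0 ||-/- ~p since u1 is accessible from u0 and u1 ||- p.
So the root u0 does not force ~p \/ p; the model is a countermodel.

Yes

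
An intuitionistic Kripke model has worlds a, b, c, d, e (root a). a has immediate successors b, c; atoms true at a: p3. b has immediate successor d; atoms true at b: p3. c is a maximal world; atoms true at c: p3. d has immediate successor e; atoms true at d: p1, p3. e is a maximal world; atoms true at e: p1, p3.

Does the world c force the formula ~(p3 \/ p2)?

No

c ||-/- ~(p3 \/ p2) since c is accessible from c and c ||- p3 \/ p2.
c ||- p3 \/ p2 via the disjunct p3.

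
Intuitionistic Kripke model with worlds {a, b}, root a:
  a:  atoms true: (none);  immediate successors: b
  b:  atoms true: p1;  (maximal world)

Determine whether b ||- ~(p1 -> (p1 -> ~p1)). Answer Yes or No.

b ||- ~(p1 -> (p1 -> ~p1)): no world accessible from b forces p1 -> (p1 -> ~p1).

Yes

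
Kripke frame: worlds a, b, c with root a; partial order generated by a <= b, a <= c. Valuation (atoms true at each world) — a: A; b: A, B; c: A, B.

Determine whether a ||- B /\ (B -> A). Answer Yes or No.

a ||-/- B /\ (B -> A) since a fails B.

No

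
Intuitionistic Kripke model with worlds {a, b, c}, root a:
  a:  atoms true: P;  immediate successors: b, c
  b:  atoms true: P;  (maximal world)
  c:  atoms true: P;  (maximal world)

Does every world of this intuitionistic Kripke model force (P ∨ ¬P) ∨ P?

Yes

a ⊩ (P ∨ ¬P) ∨ P via the disjunct P ∨ ¬P.
Since the root a forces (P ∨ ¬P) ∨ P and forcing is persistent (monotone upward), every world forces it.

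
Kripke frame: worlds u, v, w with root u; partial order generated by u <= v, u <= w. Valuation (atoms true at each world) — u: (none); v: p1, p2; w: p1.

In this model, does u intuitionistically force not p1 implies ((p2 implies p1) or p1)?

u forces not p1 implies ((p2 implies p1) or p1) vacuously: no world accessible from u forces the antecedent not p1.

Yes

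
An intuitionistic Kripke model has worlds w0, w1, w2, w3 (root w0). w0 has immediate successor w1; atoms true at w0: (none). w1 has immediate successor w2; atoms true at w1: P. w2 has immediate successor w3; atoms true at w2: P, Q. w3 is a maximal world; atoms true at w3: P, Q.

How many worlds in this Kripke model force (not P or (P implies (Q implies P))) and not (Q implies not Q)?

4

w0: forces it.
w1: forces it.
w2: forces it.
w3: forces it.
Worlds forcing the formula: {w0, w1, w2, w3}.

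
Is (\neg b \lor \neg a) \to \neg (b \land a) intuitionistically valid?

Yes

This is a constructively valid De Morgan direction (disjunction of negations to negated conjunction), which is intuitionistically derivable.
If \neg b holds at a world then no accessible world forces b, hence none forces b \land a; likewise for \neg a.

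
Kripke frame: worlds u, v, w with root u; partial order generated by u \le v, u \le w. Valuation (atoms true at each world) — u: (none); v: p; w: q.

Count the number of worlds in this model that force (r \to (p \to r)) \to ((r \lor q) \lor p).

2

u: does not force it — u \nVdash (r \to (p \to r)) \to ((r \lor q) \lor p): already at u itself, u \Vdash r \to (p \to r) but u \nVdash (r \lor q) \lor p.
v: forces it.
w: forces it.
Worlds forcing the formula: {v, w}.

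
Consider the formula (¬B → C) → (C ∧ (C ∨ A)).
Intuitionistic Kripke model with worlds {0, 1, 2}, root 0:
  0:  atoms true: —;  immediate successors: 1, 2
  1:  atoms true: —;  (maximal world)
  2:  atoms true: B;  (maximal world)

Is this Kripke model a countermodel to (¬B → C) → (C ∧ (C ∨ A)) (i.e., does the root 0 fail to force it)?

Yes

0 ⊮ (¬B → C) → (C ∧ (C ∨ A)): at the accessible world 2, 2 ⊩ ¬B → C but 2 ⊮ C ∧ (C ∨ A).
2 ⊮ C ∧ (C ∨ A) since 2 fails C.
So the root 0 does not force (¬B → C) → (C ∧ (C ∨ A)); the model is a countermodel.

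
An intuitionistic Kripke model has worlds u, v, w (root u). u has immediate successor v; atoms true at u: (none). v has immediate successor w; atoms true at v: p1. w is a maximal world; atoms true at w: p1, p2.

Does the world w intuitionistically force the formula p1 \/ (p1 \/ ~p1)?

Yes

w ||- p1 \/ (p1 \/ ~p1) via the disjunct p1.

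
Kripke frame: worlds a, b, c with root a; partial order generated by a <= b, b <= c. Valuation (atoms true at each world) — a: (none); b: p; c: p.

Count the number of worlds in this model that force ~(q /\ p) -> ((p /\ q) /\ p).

0

a: does not force it — a ||-/- ~(q /\ p) -> ((p /\ q) /\ p): already at a itself, a ||- ~(q /\ p) but a ||-/- (p /\ q) /\ p.
b: does not force it — b ||-/- ~(q /\ p) -> ((p /\ q) /\ p): already at b itself, b ||- ~(q /\ p) but b ||-/- (p /\ q) /\ p.
c: does not force it — c ||-/- ~(q /\ p) -> ((p /\ q) /\ p): already at c itself, c ||- ~(q /\ p) but c ||-/- (p /\ q) /\ p.
Worlds forcing the formula: { }.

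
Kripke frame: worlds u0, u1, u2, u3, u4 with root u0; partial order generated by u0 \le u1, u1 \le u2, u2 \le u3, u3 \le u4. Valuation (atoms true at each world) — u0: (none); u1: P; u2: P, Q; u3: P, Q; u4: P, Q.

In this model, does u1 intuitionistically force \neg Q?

No

u1 \nVdash \neg Q since u2 is accessible from u1 and u2 \Vdash Q.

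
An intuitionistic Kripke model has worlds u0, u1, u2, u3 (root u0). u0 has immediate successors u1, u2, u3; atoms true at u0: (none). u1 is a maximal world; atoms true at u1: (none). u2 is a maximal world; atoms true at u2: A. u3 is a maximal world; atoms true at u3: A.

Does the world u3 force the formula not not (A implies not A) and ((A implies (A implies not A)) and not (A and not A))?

u3 does not force not not (A implies not A) and ((A implies (A implies not A)) and not (A and not A)) since u3 fails not not (A implies not A).

No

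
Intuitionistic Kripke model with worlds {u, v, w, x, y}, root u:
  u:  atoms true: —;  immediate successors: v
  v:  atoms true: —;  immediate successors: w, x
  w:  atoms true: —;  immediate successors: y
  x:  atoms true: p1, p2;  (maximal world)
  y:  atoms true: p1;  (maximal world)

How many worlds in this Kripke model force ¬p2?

u: does not force it — u ⊮ ¬p2 since x is accessible from u and x ⊩ p2.
v: does not force it — v ⊮ ¬p2 since x is accessible from v and x ⊩ p2.
w: forces it.
x: does not force it — x ⊮ ¬p2 since x is accessible from x and x ⊩ p2.
y: forces it.
Worlds forcing the formula: {w, y}.

2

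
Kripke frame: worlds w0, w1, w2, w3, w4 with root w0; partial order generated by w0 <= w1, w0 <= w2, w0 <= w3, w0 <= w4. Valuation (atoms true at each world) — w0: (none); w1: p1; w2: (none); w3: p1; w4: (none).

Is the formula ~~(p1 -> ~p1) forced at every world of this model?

Not every world: w0 ||-/- ~~(p1 -> ~p1).
w0 ||-/- ~~(p1 -> ~p1) since w1 is accessible from w0 and w1 ||- ~(p1 -> ~p1).
w1 ||- ~(p1 -> ~p1): no world accessible from w1 forces p1 -> ~p1.

No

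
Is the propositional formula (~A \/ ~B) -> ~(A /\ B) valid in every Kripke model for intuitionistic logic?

This is a constructively valid De Morgan direction (disjunction of negations to negated conjunction), which is intuitionistically derivable.
If ~A holds at a world then no accessible world forces A, hence none forces A /\ B; likewise for ~B.

Yes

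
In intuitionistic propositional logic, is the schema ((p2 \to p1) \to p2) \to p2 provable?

No

This is Peirce's law, which is not intuitionistically valid.
A Kripke countermodel: worlds w0, w1; order generated by w0 \le w1; atoms true at each world — w0:{}; w1:{p2}.
w0 \nVdash ((p2 \to p1) \to p2) \to p2: already at w0 itself, w0 \Vdash (p2 \to p1) \to p2 but w0 \nVdash p2.
w0 lacks atom p2, so w0 \nVdash p2.
So the root w0 does not force the formula.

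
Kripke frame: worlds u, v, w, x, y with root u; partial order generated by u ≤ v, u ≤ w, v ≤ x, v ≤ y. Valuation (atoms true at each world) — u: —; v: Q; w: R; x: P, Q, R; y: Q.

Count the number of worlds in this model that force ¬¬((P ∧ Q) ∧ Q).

1

u: does not force it — u ⊮ ¬¬((P ∧ Q) ∧ Q) since w is accessible from u and w ⊩ ¬((P ∧ Q) ∧ Q).
v: does not force it.
w: does not force it.
x: forces it.
y: does not force it.
Worlds forcing the formula: {x}.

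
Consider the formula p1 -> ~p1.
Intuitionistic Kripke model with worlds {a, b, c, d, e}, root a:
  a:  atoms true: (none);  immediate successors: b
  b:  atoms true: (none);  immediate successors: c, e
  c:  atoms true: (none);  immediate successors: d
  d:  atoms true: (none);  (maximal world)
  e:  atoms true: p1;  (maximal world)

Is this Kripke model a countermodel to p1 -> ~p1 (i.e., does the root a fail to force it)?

a ||-/- p1 -> ~p1: at the accessible world e, e ||- p1 but e ||-/- ~p1.
e ||-/- ~p1 since e is accessible from e and e ||- p1.
So the root a does not force p1 -> ~p1; the model is a countermodel.

Yes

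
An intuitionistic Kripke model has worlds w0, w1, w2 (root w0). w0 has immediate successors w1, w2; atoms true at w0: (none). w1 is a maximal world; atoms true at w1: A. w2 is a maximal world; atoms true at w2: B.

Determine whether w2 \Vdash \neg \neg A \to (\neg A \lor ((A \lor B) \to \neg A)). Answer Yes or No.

Yes

w2 \Vdash \neg \neg A \to (\neg A \lor ((A \lor B) \to \neg A)) vacuously: no world accessible from w2 forces the antecedent \neg \neg A.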